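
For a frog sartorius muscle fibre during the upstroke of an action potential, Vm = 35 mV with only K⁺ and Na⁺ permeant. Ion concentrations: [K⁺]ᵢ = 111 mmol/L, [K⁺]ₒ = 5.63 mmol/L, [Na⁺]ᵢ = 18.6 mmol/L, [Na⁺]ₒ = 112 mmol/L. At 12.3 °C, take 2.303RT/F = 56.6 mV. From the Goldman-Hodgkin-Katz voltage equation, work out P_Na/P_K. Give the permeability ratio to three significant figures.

Let α = P_Na/P_K. GHK: Vm = 56.6·log₁₀[(Kₒ + α·Naₒ)/(Kᵢ + α·Naᵢ)].
10^(Vm/56.6) = 10^(35.0/56.6) = 4.1531
So 4.1531·(Kᵢ + α·Naᵢ) = Kₒ + α·Naₒ → α = (4.1531·111.0 − 5.63) / (112.0 − 4.1531·18.6)
α = (461 − 5.63) / (112.0 − 77.25) = 455.4/34.75 = 13.1

13.1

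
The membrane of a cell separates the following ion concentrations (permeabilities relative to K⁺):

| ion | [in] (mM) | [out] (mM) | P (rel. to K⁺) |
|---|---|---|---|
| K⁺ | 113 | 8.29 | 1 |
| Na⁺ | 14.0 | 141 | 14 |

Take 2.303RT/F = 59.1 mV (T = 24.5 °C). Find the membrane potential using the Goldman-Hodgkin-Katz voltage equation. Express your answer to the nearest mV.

Vm = 59.1 · log₁₀[(Σ P·[cation]ₒ + Σ P·[anion]ᵢ) / (Σ P·[cation]ᵢ + Σ P·[anion]ₒ)]
Numerator = 1×8.29 + 14×141 = 1982
Denominator = 1×113 + 14×14.0 = 309
Vm = 59.1 · log₁₀(6.4152) = 59.1 × (0.8072) = 47.71 mV

48 mV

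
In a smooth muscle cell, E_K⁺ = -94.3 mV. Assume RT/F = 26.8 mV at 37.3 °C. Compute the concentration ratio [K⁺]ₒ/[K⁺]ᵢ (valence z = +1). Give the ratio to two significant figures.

0.030

ln([out]/[in]) = E·z/(26.8) = -94.3 × 1 / 26.8 = -3.5187
[out]/[in] = e^(-3.5187) = 0.02964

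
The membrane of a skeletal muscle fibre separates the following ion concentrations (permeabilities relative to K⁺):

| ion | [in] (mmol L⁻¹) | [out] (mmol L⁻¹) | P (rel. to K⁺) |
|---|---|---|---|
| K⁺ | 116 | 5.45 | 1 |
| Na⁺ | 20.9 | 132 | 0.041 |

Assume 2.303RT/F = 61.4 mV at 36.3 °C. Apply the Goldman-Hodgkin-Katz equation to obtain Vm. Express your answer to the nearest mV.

Vm = 61.4 · log₁₀[(Σ P·[cation]ₒ + Σ P·[anion]ᵢ) / (Σ P·[cation]ᵢ + Σ P·[anion]ₒ)]
Numerator = 1×5.45 + 0.041×132 = 10.86
Denominator = 1×116 + 0.041×20.9 = 116.9
Vm = 61.4 · log₁₀(0.092951) = 61.4 × (-1.0317) = -63.35 mV

-63 mV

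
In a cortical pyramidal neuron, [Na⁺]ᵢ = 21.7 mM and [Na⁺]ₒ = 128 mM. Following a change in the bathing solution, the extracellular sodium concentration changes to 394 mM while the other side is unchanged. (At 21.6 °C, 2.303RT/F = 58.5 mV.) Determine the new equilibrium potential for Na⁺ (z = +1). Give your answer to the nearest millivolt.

After the shift: [Na⁺]_out = 394, [Na⁺]_in = 21.7 mM.
E_new = (58.5/1)·log₁₀(394/21.7) = 58.50 · (1.2590) = 73.65 mV

74 mV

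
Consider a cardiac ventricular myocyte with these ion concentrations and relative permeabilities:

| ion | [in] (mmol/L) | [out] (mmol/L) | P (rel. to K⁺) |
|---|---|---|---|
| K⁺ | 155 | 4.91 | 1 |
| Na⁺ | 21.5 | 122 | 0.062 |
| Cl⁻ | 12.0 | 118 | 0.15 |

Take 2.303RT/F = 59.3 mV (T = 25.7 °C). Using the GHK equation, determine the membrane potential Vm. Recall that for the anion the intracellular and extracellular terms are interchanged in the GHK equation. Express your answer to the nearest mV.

Vm = 59.3 · log₁₀[(Σ P·[cation]ₒ + Σ P·[anion]ᵢ) / (Σ P·[cation]ᵢ + Σ P·[anion]ₒ)]
Numerator = 1×4.91 + 0.062×122 + 0.15×12.0 = 14.27
Denominator = 1×155 + 0.062×21.5 + 0.15×118 = 174
Vm = 59.3 · log₁₀(0.082019) = 59.3 × (-1.0861) = -64.40 mV

-64 mV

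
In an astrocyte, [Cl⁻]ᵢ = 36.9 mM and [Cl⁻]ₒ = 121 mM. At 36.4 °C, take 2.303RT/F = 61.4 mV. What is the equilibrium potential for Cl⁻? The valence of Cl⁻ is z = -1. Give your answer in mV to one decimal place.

-31.7 mV

E = (61.4/z) · log₁₀([Cl⁻]_out/[Cl⁻]_in) with z = -1.
For an anion, dividing by z = -1 reverses the sign.
= (61.4/-1) · log₁₀(121/36.9) = -61.40 · log₁₀(3.279)
= -61.40 · (0.5158) = -31.67 mV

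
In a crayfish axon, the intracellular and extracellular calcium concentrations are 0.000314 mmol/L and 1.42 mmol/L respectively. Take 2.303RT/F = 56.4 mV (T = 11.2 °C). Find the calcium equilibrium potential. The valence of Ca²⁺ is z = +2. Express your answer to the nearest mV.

E = (56.4/z) · log₁₀([Ca²⁺]_out/[Ca²⁺]_in) with z = +2.
= (56.4/2) · log₁₀(1.42/0.000314) = 28.20 · log₁₀(4522)
= 28.20 · (3.6554) = 103.08 mV

103 mV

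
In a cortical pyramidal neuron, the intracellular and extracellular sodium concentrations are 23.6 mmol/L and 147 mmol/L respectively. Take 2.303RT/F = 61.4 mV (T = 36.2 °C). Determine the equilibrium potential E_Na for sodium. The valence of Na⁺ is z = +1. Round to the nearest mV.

49 mV

E = (61.4/z) · log₁₀([Na⁺]_out/[Na⁺]_in) with z = +1.
= (61.4/1) · log₁₀(147/23.6) = 61.40 · log₁₀(6.229)
= 61.40 · (0.7944) = 48.78 mV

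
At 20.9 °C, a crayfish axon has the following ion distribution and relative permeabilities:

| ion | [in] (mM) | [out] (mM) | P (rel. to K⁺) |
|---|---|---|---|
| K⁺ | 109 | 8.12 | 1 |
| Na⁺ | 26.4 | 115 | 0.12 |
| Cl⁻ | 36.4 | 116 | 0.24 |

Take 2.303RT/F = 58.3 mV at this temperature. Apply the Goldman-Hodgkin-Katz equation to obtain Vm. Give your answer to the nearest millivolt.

-38 mV

Vm = 58.3 · log₁₀[(Σ P·[cation]ₒ + Σ P·[anion]ᵢ) / (Σ P·[cation]ᵢ + Σ P·[anion]ₒ)]
Numerator = 1×8.12 + 0.12×115 + 0.24×36.4 = 30.66
Denominator = 1×109 + 0.12×26.4 + 0.24×116 = 140
Vm = 58.3 · log₁₀(0.21896) = 58.3 × (-0.6596) = -38.46 mV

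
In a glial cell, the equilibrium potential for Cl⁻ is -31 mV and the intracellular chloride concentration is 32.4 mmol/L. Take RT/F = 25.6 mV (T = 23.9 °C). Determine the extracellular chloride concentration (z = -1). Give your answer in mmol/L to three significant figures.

109 mmol/L

Nernst: E = (25.6/-1) · ln([out]/[in]), so ln([out]/[in]) = -31.0 × -1 / 25.6 = 1.2109.
[out]/[in] = e^(1.2109) = 3.357.
[out] = 3.357 × 32.4 = 108.8 mmol/L.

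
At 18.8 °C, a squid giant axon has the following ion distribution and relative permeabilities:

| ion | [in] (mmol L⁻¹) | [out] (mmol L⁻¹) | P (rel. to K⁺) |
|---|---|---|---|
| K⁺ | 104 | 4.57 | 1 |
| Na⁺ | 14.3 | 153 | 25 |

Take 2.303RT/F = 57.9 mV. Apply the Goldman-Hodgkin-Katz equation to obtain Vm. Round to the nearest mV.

Vm = 57.9 · log₁₀[(Σ P·[cation]ₒ + Σ P·[anion]ᵢ) / (Σ P·[cation]ᵢ + Σ P·[anion]ₒ)]
Numerator = 1×4.57 + 25×153 = 3830
Denominator = 1×104 + 25×14.3 = 461.5
Vm = 57.9 · log₁₀(8.2981) = 57.9 × (0.9190) = 53.21 mV

53 mV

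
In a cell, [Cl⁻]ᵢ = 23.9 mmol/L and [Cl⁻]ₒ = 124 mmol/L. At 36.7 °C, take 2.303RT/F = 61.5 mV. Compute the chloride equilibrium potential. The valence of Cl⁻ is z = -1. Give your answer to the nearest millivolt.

E = (61.5/z) · log₁₀([Cl⁻]_out/[Cl⁻]_in) with z = -1.
For an anion, dividing by z = -1 reverses the sign.
= (61.5/-1) · log₁₀(124/23.9) = -61.50 · log₁₀(5.188)
= -61.50 · (0.7150) = -43.97 mV

-44 mV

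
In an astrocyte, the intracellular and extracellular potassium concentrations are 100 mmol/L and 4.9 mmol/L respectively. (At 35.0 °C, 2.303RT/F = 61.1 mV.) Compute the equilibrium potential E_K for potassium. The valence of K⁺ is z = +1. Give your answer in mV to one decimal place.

-80.0 mV

E = (61.1/z) · log₁₀([K⁺]_out/[K⁺]_in) with z = +1.
= (61.1/1) · log₁₀(4.9/100) = 61.10 · log₁₀(0.049)
= 61.10 · (-1.3098) = -80.03 mV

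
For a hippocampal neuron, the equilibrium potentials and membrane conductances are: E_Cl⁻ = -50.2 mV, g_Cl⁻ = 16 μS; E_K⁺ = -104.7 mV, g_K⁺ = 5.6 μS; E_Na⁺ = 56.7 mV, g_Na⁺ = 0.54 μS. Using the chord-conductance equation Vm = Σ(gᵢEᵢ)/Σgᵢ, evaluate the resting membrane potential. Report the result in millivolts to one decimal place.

-61.4 mV

Σ gᵢEᵢ = 16·(-50.2) + 5.6·(-104.7) + 0.54·(56.7) = -1358.90
Σ gᵢ = 16 + 5.6 + 0.54 = 22.14
Vm = -1358.90 / 22.14 = -61.38 mV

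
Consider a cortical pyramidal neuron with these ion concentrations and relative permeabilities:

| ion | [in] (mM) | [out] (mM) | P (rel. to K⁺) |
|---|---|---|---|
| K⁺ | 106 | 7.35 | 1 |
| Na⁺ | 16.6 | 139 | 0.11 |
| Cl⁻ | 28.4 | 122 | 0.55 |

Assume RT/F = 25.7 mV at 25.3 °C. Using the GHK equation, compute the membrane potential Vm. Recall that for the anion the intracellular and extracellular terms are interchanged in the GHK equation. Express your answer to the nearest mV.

Vm = 25.7 · ln[(Σ P·[cation]ₒ + Σ P·[anion]ᵢ) / (Σ P·[cation]ᵢ + Σ P·[anion]ₒ)]
Numerator = 1×7.35 + 0.11×139 + 0.55×28.4 = 38.26
Denominator = 1×106 + 0.11×16.6 + 0.55×122 = 174.9
Vm = 25.7 · ln(0.21872) = 25.7 × (-1.5200) = -39.06 mV

-39 mV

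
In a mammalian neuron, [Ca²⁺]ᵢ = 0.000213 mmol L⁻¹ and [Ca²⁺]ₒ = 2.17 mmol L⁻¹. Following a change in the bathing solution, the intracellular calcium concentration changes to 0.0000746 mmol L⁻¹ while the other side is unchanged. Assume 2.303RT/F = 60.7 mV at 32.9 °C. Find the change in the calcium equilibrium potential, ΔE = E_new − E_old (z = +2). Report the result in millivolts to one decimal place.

13.8 mV

E_old = (60.7/2)·log₁₀(2.17/0.000213) = 121.65 mV
E_new = (60.7/2)·log₁₀(2.17/0.0000746) = 135.47 mV
ΔE = 135.47 − (121.65) = 13.83 mV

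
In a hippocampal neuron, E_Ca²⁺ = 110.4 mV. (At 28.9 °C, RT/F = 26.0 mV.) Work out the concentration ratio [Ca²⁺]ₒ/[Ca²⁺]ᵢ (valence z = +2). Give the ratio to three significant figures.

ln([out]/[in]) = E·z/(26.0) = 110.4 × 2 / 26.0 = 8.4923
[out]/[in] = e^(8.4923) = 4877

4880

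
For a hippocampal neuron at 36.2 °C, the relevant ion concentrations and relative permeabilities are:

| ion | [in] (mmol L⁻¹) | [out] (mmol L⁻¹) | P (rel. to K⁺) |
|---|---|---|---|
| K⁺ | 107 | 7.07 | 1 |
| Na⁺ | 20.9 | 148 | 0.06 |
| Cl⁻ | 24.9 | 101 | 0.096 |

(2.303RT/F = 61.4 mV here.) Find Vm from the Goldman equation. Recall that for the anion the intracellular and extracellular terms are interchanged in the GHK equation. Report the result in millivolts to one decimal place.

-49.6 mV

Vm = 61.4 · log₁₀[(Σ P·[cation]ₒ + Σ P·[anion]ᵢ) / (Σ P·[cation]ᵢ + Σ P·[anion]ₒ)]
Numerator = 1×7.07 + 0.06×148 + 0.096×24.9 = 18.34
Denominator = 1×107 + 0.06×20.9 + 0.096×101 = 118
Vm = 61.4 · log₁₀(0.15549) = 61.4 × (-0.8083) = -49.63 mV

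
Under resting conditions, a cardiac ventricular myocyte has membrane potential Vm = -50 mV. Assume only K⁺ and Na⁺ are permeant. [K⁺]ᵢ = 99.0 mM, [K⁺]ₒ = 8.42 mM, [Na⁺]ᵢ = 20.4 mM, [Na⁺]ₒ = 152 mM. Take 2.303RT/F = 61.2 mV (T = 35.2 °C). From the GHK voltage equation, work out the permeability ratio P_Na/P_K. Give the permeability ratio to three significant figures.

0.0448

Let α = P_Na/P_K. GHK: Vm = 61.2·log₁₀[(Kₒ + α·Naₒ)/(Kᵢ + α·Naᵢ)].
10^(Vm/61.2) = 10^(-50.0/61.2) = 0.15241
So 0.15241·(Kᵢ + α·Naᵢ) = Kₒ + α·Naₒ → α = (0.15241·99.0 − 8.42) / (152.0 − 0.15241·20.4)
α = (15.09 − 8.42) / (152.0 − 3.109) = 6.668/148.9 = 0.04479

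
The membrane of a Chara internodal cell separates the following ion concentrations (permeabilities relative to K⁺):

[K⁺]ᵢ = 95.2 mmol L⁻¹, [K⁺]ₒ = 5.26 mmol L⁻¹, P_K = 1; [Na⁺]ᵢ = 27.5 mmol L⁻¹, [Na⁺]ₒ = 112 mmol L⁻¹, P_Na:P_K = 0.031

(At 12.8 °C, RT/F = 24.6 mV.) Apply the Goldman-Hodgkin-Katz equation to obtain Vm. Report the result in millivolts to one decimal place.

-59.0 mV

Vm = 24.6 · ln[(Σ P·[cation]ₒ + Σ P·[anion]ᵢ) / (Σ P·[cation]ᵢ + Σ P·[anion]ₒ)]
Numerator = 1×5.26 + 0.031×112 = 8.732
Denominator = 1×95.2 + 0.031×27.5 = 96.05
Vm = 24.6 · ln(0.090909) = 24.6 × (-2.3979) = -58.99 mV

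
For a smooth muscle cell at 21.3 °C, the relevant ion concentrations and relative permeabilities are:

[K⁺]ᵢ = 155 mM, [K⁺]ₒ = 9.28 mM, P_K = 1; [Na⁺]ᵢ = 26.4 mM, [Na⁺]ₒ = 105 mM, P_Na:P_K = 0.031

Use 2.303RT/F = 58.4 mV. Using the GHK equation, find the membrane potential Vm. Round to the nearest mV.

-64 mV

Vm = 58.4 · log₁₀[(Σ P·[cation]ₒ + Σ P·[anion]ᵢ) / (Σ P·[cation]ᵢ + Σ P·[anion]ₒ)]
Numerator = 1×9.28 + 0.031×105 = 12.54
Denominator = 1×155 + 0.031×26.4 = 155.8
Vm = 58.4 · log₁₀(0.080446) = 58.4 × (-1.0945) = -63.92 mV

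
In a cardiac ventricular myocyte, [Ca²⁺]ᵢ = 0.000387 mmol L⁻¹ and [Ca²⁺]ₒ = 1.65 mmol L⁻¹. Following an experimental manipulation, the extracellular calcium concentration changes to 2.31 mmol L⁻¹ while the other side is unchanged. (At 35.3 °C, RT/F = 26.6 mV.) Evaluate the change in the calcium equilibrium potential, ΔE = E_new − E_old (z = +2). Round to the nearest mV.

4 mV

E_old = (26.6/2)·ln(1.65/0.000387) = 111.16 mV
E_new = (26.6/2)·ln(2.31/0.000387) = 115.63 mV
ΔE = 115.63 − (111.16) = 4.48 mV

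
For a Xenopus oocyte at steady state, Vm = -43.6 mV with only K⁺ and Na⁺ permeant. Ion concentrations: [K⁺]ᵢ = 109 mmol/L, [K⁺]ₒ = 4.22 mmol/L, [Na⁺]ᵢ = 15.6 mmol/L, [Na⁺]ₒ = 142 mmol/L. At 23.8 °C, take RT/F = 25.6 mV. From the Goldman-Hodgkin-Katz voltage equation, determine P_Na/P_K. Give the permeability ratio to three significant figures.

0.112

Let α = P_Na/P_K. GHK: Vm = 25.6·ln[(Kₒ + α·Naₒ)/(Kᵢ + α·Naᵢ)].
e^(Vm/25.6) = e^(-43.6/25.6) = 0.18211
So 0.18211·(Kᵢ + α·Naᵢ) = Kₒ + α·Naₒ → α = (0.18211·109.0 − 4.22) / (142.0 − 0.18211·15.6)
α = (19.85 − 4.22) / (142.0 − 2.841) = 15.63/139.2 = 0.1123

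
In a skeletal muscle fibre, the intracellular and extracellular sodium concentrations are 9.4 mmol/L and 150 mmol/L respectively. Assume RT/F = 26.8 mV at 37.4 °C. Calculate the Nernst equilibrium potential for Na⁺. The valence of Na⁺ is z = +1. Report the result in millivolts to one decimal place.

74.2 mV

E = (26.8/z) · ln([Na⁺]_out/[Na⁺]_in) with z = +1.
= (26.8/1) · ln(150/9.4) = 26.80 · ln(15.96)
= 26.80 · (2.7699) = 74.23 mV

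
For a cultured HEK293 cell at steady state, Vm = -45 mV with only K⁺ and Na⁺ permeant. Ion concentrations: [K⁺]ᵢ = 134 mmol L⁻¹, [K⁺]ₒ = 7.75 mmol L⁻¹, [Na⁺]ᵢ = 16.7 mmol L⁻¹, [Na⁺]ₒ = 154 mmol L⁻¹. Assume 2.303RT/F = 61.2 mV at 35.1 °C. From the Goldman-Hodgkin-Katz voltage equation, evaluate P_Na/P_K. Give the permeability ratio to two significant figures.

0.11

Let α = P_Na/P_K. GHK: Vm = 61.2·log₁₀[(Kₒ + α·Naₒ)/(Kᵢ + α·Naᵢ)].
10^(Vm/61.2) = 10^(-45.0/61.2) = 0.18395
So 0.18395·(Kᵢ + α·Naᵢ) = Kₒ + α·Naₒ → α = (0.18395·134.0 − 7.75) / (154.0 − 0.18395·16.7)
α = (24.65 − 7.75) / (154.0 − 3.072) = 16.9/150.9 = 0.112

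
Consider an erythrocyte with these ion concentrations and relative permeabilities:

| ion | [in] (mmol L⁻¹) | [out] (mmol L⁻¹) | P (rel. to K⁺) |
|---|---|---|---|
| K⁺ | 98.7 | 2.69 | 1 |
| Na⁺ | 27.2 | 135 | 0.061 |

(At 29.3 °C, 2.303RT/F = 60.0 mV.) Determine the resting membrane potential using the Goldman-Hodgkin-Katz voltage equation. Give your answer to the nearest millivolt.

Vm = 60.0 · log₁₀[(Σ P·[cation]ₒ + Σ P·[anion]ᵢ) / (Σ P·[cation]ᵢ + Σ P·[anion]ₒ)]
Numerator = 1×2.69 + 0.061×135 = 10.92
Denominator = 1×98.7 + 0.061×27.2 = 100.4
Vm = 60.0 · log₁₀(0.10886) = 60.0 × (-0.9631) = -57.79 mV

-58 mV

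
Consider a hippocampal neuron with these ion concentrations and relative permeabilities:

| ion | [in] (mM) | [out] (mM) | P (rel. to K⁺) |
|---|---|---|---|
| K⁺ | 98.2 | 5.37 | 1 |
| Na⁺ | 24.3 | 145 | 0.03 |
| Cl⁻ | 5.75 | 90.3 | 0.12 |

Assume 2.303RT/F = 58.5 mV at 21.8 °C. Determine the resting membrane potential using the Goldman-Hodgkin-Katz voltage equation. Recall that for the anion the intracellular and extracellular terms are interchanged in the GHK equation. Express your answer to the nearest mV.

Vm = 58.5 · log₁₀[(Σ P·[cation]ₒ + Σ P·[anion]ᵢ) / (Σ P·[cation]ᵢ + Σ P·[anion]ₒ)]
Numerator = 1×5.37 + 0.03×145 + 0.12×5.75 = 10.41
Denominator = 1×98.2 + 0.03×24.3 + 0.12×90.3 = 109.8
Vm = 58.5 · log₁₀(0.094839) = 58.5 × (-1.0230) = -59.85 mV

-60 mV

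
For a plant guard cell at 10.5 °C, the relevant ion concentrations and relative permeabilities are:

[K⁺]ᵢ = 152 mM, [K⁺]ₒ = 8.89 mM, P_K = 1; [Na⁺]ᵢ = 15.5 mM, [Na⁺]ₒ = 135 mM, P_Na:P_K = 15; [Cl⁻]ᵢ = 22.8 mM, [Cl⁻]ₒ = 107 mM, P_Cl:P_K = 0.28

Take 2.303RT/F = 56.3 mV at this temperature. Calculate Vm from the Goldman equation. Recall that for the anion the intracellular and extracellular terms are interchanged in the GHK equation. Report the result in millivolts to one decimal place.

39.0 mV

Vm = 56.3 · log₁₀[(Σ P·[cation]ₒ + Σ P·[anion]ᵢ) / (Σ P·[cation]ᵢ + Σ P·[anion]ₒ)]
Numerator = 1×8.89 + 15×135 + 0.28×22.8 = 2040
Denominator = 1×152 + 15×15.5 + 0.28×107 = 414.5
Vm = 56.3 · log₁₀(4.9227) = 56.3 × (0.6922) = 38.97 mV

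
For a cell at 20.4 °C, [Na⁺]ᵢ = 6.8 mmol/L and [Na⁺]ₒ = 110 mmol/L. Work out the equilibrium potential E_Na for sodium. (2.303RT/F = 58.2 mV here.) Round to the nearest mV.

70 mV

E = (58.2/z) · log₁₀([Na⁺]_out/[Na⁺]_in) with z = +1.
= (58.2/1) · log₁₀(110/6.8) = 58.20 · log₁₀(16.18)
= 58.20 · (1.2089) = 70.36 mV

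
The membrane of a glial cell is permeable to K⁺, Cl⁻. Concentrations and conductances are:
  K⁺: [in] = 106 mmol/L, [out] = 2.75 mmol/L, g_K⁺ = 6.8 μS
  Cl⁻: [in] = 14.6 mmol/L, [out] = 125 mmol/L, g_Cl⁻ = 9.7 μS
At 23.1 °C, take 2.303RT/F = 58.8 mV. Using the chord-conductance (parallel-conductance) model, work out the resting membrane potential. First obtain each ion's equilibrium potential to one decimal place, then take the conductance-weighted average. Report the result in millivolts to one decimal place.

-70.7 mV

E_K⁺ = (58.8/1)·log₁₀(2.75/106) = -93.3 mV
E_Cl⁻ = (58.8/-1)·log₁₀(125/14.6) = -54.8 mV
Vm = (Σ gᵢEᵢ)/(Σ gᵢ) = (6.8·-93.3 + 9.7·-54.8) / (6.8 + 9.7)
= -1166.00 / 16.5 = -70.67 mV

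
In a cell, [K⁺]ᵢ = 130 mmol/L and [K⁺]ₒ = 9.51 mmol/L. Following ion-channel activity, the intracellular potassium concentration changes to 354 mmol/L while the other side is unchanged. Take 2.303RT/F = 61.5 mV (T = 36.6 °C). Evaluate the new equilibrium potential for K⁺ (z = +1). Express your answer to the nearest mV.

After the shift: [K⁺]_out = 9.51, [K⁺]_in = 354 mmol/L.
E_new = (61.5/1)·log₁₀(9.51/354) = 61.50 · (-1.5708) = -96.61 mV

-97 mV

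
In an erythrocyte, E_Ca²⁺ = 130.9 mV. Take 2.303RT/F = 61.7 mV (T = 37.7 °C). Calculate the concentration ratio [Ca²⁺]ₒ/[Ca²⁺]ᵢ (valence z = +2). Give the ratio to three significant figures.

log₁₀([out]/[in]) = E·z/(61.7) = 130.9 × 2 / 61.7 = 4.2431
[out]/[in] = 10^(4.2431) = 1.75e+04

17500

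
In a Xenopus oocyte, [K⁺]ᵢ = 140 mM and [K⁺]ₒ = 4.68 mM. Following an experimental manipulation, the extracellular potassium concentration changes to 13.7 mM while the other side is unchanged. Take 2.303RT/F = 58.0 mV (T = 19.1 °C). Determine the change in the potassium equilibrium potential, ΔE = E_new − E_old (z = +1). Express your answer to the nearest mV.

E_old = (58.0/1)·log₁₀(4.68/140) = -85.60 mV
E_new = (58.0/1)·log₁₀(13.7/140) = -58.55 mV
ΔE = -58.55 − (-85.60) = 27.06 mV

27 mV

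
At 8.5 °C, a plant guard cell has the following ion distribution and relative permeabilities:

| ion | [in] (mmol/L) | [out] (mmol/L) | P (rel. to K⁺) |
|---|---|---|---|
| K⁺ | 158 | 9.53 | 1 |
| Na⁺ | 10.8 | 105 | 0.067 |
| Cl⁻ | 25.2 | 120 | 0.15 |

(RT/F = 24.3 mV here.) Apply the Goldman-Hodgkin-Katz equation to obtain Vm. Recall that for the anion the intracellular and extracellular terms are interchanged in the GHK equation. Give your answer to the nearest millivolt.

-53 mV

Vm = 24.3 · ln[(Σ P·[cation]ₒ + Σ P·[anion]ᵢ) / (Σ P·[cation]ᵢ + Σ P·[anion]ₒ)]
Numerator = 1×9.53 + 0.067×105 + 0.15×25.2 = 20.34
Denominator = 1×158 + 0.067×10.8 + 0.15×120 = 176.7
Vm = 24.3 · ln(0.11512) = 24.3 × (-2.1618) = -52.53 mV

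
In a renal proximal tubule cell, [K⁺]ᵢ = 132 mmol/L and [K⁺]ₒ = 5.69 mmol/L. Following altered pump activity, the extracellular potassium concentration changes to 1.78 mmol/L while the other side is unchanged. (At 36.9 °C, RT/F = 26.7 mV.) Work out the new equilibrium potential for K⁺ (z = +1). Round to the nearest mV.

After the shift: [K⁺]_out = 1.78, [K⁺]_in = 132 mmol/L.
E_new = (26.7/1)·ln(1.78/132) = 26.70 · (-4.3062) = -114.98 mV

-115 mV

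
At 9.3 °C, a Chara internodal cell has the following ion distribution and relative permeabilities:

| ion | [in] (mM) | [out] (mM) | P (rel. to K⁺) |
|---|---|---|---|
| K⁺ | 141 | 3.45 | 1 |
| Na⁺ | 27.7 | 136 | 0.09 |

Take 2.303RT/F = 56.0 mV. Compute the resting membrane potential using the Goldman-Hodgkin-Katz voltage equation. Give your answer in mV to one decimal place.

Vm = 56.0 · log₁₀[(Σ P·[cation]ₒ + Σ P·[anion]ᵢ) / (Σ P·[cation]ᵢ + Σ P·[anion]ₒ)]
Numerator = 1×3.45 + 0.09×136 = 15.69
Denominator = 1×141 + 0.09×27.7 = 143.5
Vm = 56.0 · log₁₀(0.10934) = 56.0 × (-0.9612) = -53.83 mV

-53.8 mV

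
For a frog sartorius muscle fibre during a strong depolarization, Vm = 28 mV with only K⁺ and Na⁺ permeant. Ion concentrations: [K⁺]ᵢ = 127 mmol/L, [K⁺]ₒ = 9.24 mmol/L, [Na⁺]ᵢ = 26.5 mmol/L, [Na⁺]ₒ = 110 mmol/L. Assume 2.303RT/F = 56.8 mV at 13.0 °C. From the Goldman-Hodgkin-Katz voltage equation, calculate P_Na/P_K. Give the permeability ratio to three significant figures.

Let α = P_Na/P_K. GHK: Vm = 56.8·log₁₀[(Kₒ + α·Naₒ)/(Kᵢ + α·Naᵢ)].
10^(Vm/56.8) = 10^(28.0/56.8) = 3.1114
So 3.1114·(Kᵢ + α·Naᵢ) = Kₒ + α·Naₒ → α = (3.1114·127.0 − 9.24) / (110.0 − 3.1114·26.5)
α = (395.1 − 9.24) / (110.0 − 82.45) = 385.9/27.55 = 14.01

14.0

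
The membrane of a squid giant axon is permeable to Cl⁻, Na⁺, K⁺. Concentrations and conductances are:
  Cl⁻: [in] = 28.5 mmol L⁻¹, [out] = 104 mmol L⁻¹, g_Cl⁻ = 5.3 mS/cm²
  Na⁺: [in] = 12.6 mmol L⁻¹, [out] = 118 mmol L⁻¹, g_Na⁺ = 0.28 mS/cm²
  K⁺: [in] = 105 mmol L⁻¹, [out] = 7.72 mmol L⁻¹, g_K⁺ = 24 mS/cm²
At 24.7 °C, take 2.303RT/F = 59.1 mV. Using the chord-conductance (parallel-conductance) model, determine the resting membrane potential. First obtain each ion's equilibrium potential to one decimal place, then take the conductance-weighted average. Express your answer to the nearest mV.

-60 mV

E_Cl⁻ = (59.1/-1)·log₁₀(104/28.5) = -33.2 mV
E_Na⁺ = (59.1/1)·log₁₀(118/12.6) = 57.4 mV
E_K⁺ = (59.1/1)·log₁₀(7.72/105) = -67.0 mV
Vm = (Σ gᵢEᵢ)/(Σ gᵢ) = (5.3·-33.2 + 0.28·57.4 + 24·-67.0) / (5.3 + 0.28 + 24)
= -1767.89 / 29.58 = -59.77 mV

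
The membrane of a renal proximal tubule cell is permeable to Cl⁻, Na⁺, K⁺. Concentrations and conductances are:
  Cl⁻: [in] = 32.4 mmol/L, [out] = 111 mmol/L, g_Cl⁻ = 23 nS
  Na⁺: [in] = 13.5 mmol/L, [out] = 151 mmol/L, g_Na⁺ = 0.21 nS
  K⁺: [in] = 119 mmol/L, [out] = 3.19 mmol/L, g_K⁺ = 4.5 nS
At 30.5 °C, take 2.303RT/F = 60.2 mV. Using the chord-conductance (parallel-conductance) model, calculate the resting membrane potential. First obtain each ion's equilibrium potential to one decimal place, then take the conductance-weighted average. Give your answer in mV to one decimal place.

E_Cl⁻ = (60.2/-1)·log₁₀(111/32.4) = -32.2 mV
E_Na⁺ = (60.2/1)·log₁₀(151/13.5) = 63.1 mV
E_K⁺ = (60.2/1)·log₁₀(3.19/119) = -94.6 mV
Vm = (Σ gᵢEᵢ)/(Σ gᵢ) = (23·-32.2 + 0.21·63.1 + 4.5·-94.6) / (23 + 0.21 + 4.5)
= -1153.05 / 27.71 = -41.61 mV

-41.6 mV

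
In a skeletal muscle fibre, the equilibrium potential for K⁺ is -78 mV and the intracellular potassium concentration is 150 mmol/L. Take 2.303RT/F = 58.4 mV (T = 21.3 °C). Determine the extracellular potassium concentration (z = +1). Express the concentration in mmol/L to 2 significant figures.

6.9 mmol/L

Nernst: E = (58.4/1) · log₁₀([out]/[in]), so log₁₀([out]/[in]) = -78.0 × 1 / 58.4 = -1.3356.
[out]/[in] = 10^(-1.3356) = 0.04617.
[out] = 0.04617 × 150 = 6.926 mmol/L.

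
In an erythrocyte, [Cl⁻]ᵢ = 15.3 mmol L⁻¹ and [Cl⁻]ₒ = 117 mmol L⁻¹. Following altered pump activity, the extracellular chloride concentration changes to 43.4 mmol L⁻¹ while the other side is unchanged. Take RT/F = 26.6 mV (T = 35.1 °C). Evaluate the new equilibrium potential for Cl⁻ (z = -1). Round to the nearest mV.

After the shift: [Cl⁻]_out = 43.4, [Cl⁻]_in = 15.3 mmol L⁻¹.
E_new = (26.6/-1)·ln(43.4/15.3) = -26.60 · (1.0426) = -27.73 mV

-28 mV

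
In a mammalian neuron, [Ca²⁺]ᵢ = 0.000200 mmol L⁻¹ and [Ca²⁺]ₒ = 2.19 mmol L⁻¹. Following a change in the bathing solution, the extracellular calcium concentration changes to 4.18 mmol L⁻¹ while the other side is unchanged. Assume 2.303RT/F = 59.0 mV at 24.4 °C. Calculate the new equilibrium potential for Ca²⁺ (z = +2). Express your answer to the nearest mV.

127 mV

After the shift: [Ca²⁺]_out = 4.18, [Ca²⁺]_in = 0.000200 mmol L⁻¹.
E_new = (59.0/2)·log₁₀(4.18/0.000200) = 29.50 · (4.3201) = 127.44 mV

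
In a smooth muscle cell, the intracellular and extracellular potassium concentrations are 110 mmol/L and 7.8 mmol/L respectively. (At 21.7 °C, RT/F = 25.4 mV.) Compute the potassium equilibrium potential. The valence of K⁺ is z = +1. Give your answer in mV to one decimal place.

E = (25.4/z) · ln([K⁺]_out/[K⁺]_in) with z = +1.
= (25.4/1) · ln(7.8/110) = 25.40 · ln(0.07091)
= 25.40 · (-2.6464) = -67.22 mV

-67.2 mV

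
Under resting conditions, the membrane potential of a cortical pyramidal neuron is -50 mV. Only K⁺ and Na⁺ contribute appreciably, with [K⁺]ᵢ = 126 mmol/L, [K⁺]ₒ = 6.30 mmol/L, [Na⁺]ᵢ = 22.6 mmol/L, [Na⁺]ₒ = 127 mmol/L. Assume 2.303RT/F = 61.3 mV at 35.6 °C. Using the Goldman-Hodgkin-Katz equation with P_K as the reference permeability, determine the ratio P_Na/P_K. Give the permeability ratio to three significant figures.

Let α = P_Na/P_K. GHK: Vm = 61.3·log₁₀[(Kₒ + α·Naₒ)/(Kᵢ + α·Naᵢ)].
10^(Vm/61.3) = 10^(-50.0/61.3) = 0.15288
So 0.15288·(Kᵢ + α·Naᵢ) = Kₒ + α·Naₒ → α = (0.15288·126.0 − 6.3) / (127.0 − 0.15288·22.6)
α = (19.26 − 6.3) / (127.0 − 3.455) = 12.96/123.5 = 0.1049

0.105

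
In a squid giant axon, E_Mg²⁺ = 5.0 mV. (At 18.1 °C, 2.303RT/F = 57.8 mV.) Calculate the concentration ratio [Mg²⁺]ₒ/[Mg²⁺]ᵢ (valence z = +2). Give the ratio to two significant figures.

log₁₀([out]/[in]) = E·z/(57.8) = 5.0 × 2 / 57.8 = 0.1730
[out]/[in] = 10^(0.1730) = 1.489

1.5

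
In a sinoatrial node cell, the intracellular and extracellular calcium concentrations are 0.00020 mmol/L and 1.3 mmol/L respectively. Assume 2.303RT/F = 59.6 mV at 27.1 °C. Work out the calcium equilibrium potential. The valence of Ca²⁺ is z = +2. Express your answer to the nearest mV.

114 mV

E = (59.6/z) · log₁₀([Ca²⁺]_out/[Ca²⁺]_in) with z = +2.
= (59.6/2) · log₁₀(1.3/0.00020) = 29.80 · log₁₀(6500)
= 29.80 · (3.8129) = 113.62 mV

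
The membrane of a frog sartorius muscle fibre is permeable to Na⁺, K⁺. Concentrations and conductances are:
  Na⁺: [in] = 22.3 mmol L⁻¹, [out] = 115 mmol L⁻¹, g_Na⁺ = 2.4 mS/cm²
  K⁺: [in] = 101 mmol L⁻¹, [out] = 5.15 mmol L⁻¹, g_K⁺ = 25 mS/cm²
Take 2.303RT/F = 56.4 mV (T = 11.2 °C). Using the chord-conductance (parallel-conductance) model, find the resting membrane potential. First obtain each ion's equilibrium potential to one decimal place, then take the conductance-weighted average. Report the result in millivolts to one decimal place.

-63.0 mV

E_Na⁺ = (56.4/1)·log₁₀(115/22.3) = 40.2 mV
E_K⁺ = (56.4/1)·log₁₀(5.15/101) = -72.9 mV
Vm = (Σ gᵢEᵢ)/(Σ gᵢ) = (2.4·40.2 + 25·-72.9) / (2.4 + 25)
= -1726.02 / 27.4 = -62.99 mV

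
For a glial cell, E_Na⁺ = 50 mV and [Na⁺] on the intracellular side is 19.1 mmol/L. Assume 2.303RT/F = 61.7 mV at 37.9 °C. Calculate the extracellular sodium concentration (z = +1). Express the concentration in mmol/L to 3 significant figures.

Nernst: E = (61.7/1) · log₁₀([out]/[in]), so log₁₀([out]/[in]) = 50.0 × 1 / 61.7 = 0.8104.
[out]/[in] = 10^(0.8104) = 6.462.
[out] = 6.462 × 19.1 = 123.4 mmol/L.

123 mmol/L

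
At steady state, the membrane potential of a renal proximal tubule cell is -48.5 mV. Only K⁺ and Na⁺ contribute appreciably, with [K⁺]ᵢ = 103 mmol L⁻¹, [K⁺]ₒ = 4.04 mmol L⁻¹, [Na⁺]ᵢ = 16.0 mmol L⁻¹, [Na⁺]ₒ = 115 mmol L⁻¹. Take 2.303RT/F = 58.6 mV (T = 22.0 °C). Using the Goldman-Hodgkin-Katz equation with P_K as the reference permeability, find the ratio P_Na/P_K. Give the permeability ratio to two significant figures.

0.10

Let α = P_Na/P_K. GHK: Vm = 58.6·log₁₀[(Kₒ + α·Naₒ)/(Kᵢ + α·Naᵢ)].
10^(Vm/58.6) = 10^(-48.5/58.6) = 0.14872
So 0.14872·(Kᵢ + α·Naᵢ) = Kₒ + α·Naₒ → α = (0.14872·103.0 − 4.04) / (115.0 − 0.14872·16.0)
α = (15.32 − 4.04) / (115.0 − 2.379) = 11.28/112.6 = 0.1001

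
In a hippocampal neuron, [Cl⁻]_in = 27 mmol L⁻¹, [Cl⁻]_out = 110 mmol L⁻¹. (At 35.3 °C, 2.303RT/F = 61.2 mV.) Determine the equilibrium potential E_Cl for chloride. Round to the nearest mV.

E = (61.2/z) · log₁₀([Cl⁻]_out/[Cl⁻]_in) with z = -1.
For an anion, dividing by z = -1 reverses the sign.
= (61.2/-1) · log₁₀(110/27) = -61.20 · log₁₀(4.074)
= -61.20 · (0.6100) = -37.33 mV

-37 mV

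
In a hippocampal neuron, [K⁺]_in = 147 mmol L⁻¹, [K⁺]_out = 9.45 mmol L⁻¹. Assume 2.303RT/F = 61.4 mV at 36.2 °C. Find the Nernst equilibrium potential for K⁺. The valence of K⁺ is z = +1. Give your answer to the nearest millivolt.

-73 mV

E = (61.4/z) · log₁₀([K⁺]_out/[K⁺]_in) with z = +1.
= (61.4/1) · log₁₀(9.45/147) = 61.40 · log₁₀(0.06429)
= 61.40 · (-1.1919) = -73.18 mV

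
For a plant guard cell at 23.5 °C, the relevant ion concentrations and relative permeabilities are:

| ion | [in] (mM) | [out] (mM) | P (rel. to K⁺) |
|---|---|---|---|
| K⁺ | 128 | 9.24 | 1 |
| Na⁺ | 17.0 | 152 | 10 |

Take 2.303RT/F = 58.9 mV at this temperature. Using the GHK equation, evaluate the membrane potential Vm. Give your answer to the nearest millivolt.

Vm = 58.9 · log₁₀[(Σ P·[cation]ₒ + Σ P·[anion]ᵢ) / (Σ P·[cation]ᵢ + Σ P·[anion]ₒ)]
Numerator = 1×9.24 + 10×152 = 1529
Denominator = 1×128 + 10×17.0 = 298
Vm = 58.9 · log₁₀(5.1317) = 58.9 × (0.7103) = 41.83 mV

42 mV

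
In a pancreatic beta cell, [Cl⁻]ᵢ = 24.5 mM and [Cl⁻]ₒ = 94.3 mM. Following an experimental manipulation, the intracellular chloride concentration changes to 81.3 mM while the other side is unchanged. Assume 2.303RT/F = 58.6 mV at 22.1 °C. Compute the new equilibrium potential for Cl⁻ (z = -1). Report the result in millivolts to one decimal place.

After the shift: [Cl⁻]_out = 94.3, [Cl⁻]_in = 81.3 mM.
E_new = (58.6/-1)·log₁₀(94.3/81.3) = -58.60 · (0.0644) = -3.78 mV

-3.8 mV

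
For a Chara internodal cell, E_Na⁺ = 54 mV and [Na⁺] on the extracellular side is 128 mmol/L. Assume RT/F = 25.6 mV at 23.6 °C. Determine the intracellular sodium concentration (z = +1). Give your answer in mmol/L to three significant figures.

Nernst: E = (25.6/1) · ln([out]/[in]), so ln([out]/[in]) = 54.0 × 1 / 25.6 = 2.1094.
[out]/[in] = e^(2.1094) = 8.243.
[in] = 128 / 8.243 = 15.53 mmol/L.

15.5 mmol/L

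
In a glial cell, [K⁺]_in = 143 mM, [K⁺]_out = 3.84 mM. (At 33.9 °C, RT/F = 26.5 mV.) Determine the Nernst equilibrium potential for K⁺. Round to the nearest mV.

-96 mV

E = (26.5/z) · ln([K⁺]_out/[K⁺]_in) with z = +1.
= (26.5/1) · ln(3.84/143) = 26.50 · ln(0.02685)
= 26.50 · (-3.6174) = -95.86 mV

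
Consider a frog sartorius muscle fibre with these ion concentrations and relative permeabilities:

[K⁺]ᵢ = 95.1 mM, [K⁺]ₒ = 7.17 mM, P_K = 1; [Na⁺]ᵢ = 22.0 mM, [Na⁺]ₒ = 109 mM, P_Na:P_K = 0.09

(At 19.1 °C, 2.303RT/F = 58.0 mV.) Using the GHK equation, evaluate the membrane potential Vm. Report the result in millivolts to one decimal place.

Vm = 58.0 · log₁₀[(Σ P·[cation]ₒ + Σ P·[anion]ᵢ) / (Σ P·[cation]ᵢ + Σ P·[anion]ₒ)]
Numerator = 1×7.17 + 0.09×109 = 16.98
Denominator = 1×95.1 + 0.09×22.0 = 97.08
Vm = 58.0 · log₁₀(0.17491) = 58.0 × (-0.7572) = -43.92 mV

-43.9 mV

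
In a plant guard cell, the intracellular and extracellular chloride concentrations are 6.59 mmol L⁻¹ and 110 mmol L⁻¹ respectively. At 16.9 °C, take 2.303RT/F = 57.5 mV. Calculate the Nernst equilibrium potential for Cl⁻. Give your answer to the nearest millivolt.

-70 mV

E = (57.5/z) · log₁₀([Cl⁻]_out/[Cl⁻]_in) with z = -1.
For an anion, dividing by z = -1 reverses the sign.
= (57.5/-1) · log₁₀(110/6.59) = -57.50 · log₁₀(16.69)
= -57.50 · (1.2225) = -70.29 mV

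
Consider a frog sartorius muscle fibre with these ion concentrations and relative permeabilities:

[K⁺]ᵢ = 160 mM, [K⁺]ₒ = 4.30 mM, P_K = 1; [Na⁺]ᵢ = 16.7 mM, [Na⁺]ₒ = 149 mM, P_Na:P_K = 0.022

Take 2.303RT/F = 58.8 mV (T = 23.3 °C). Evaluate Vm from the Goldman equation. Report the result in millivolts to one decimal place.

-77.9 mV

Vm = 58.8 · log₁₀[(Σ P·[cation]ₒ + Σ P·[anion]ᵢ) / (Σ P·[cation]ᵢ + Σ P·[anion]ₒ)]
Numerator = 1×4.30 + 0.022×149 = 7.578
Denominator = 1×160 + 0.022×16.7 = 160.4
Vm = 58.8 · log₁₀(0.047254) = 58.8 × (-1.3256) = -77.94 mV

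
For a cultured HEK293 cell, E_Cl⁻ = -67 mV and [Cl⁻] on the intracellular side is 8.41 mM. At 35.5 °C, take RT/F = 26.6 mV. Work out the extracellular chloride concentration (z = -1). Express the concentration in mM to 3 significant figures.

104 mM

Nernst: E = (26.6/-1) · ln([out]/[in]), so ln([out]/[in]) = -67.0 × -1 / 26.6 = 2.5188.
[out]/[in] = e^(2.5188) = 12.41.
[out] = 12.41 × 8.41 = 104.4 mM.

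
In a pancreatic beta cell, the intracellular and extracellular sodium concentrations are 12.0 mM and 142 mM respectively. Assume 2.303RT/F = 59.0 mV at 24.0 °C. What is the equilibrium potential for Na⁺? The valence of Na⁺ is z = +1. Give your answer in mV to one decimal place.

E = (59.0/z) · log₁₀([Na⁺]_out/[Na⁺]_in) with z = +1.
= (59.0/1) · log₁₀(142/12.0) = 59.00 · log₁₀(11.83)
= 59.00 · (1.0731) = 63.31 mV

63.3 mV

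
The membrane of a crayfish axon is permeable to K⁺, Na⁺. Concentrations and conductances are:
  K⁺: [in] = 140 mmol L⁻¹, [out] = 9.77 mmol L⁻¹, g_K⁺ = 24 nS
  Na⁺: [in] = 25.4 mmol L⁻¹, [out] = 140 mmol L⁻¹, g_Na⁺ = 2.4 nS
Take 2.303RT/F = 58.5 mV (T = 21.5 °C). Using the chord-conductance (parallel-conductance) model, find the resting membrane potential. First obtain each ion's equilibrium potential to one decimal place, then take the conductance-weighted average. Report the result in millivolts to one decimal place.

-57.5 mV

E_K⁺ = (58.5/1)·log₁₀(9.77/140) = -67.6 mV
E_Na⁺ = (58.5/1)·log₁₀(140/25.4) = 43.4 mV
Vm = (Σ gᵢEᵢ)/(Σ gᵢ) = (24·-67.6 + 2.4·43.4) / (24 + 2.4)
= -1518.24 / 26.4 = -57.51 mV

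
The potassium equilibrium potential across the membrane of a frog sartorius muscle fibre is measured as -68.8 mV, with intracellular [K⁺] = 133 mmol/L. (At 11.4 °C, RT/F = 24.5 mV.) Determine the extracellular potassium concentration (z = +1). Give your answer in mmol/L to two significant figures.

Nernst: E = (24.5/1) · ln([out]/[in]), so ln([out]/[in]) = -68.8 × 1 / 24.5 = -2.8082.
[out]/[in] = e^(-2.8082) = 0.06032.
[out] = 0.06032 × 133 = 8.022 mmol/L.

8.0 mmol/L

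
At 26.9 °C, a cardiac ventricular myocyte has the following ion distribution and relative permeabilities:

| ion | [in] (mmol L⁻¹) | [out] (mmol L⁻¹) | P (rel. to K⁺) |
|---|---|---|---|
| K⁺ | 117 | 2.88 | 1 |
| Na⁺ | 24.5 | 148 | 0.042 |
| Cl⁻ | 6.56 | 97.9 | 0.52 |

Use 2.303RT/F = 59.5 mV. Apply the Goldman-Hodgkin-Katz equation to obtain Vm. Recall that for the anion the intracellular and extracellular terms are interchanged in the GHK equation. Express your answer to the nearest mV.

-67 mV

Vm = 59.5 · log₁₀[(Σ P·[cation]ₒ + Σ P·[anion]ᵢ) / (Σ P·[cation]ᵢ + Σ P·[anion]ₒ)]
Numerator = 1×2.88 + 0.042×148 + 0.52×6.56 = 12.51
Denominator = 1×117 + 0.042×24.5 + 0.52×97.9 = 168.9
Vm = 59.5 · log₁₀(0.074035) = 59.5 × (-1.1306) = -67.27 mV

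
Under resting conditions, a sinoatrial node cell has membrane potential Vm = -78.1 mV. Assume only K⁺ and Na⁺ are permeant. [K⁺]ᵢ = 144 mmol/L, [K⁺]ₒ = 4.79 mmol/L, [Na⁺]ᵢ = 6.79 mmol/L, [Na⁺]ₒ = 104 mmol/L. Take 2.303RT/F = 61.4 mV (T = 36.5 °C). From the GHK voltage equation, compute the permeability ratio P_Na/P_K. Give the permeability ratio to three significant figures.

0.0281

Let α = P_Na/P_K. GHK: Vm = 61.4·log₁₀[(Kₒ + α·Naₒ)/(Kᵢ + α·Naᵢ)].
10^(Vm/61.4) = 10^(-78.1/61.4) = 0.053458
So 0.053458·(Kᵢ + α·Naᵢ) = Kₒ + α·Naₒ → α = (0.053458·144.0 − 4.79) / (104.0 − 0.053458·6.79)
α = (7.698 − 4.79) / (104.0 − 0.363) = 2.908/103.6 = 0.02806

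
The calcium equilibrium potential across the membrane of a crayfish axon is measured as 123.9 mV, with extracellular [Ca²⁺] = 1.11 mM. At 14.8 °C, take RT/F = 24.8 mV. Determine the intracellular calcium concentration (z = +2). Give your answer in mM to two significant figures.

Nernst: E = (24.8/2) · ln([out]/[in]), so ln([out]/[in]) = 123.9 × 2 / 24.8 = 9.9919.
[out]/[in] = e^(9.9919) = 2.185e+04.
[in] = 1.11 / 2.185e+04 = 5.08e-05 mM.

0.000051 mM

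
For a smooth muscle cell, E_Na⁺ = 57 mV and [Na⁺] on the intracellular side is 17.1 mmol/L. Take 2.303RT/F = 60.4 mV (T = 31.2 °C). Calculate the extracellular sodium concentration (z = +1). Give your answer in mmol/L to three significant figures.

Nernst: E = (60.4/1) · log₁₀([out]/[in]), so log₁₀([out]/[in]) = 57.0 × 1 / 60.4 = 0.9437.
[out]/[in] = 10^(0.9437) = 8.784.
[out] = 8.784 × 17.1 = 150.2 mmol/L.

150 mmol/L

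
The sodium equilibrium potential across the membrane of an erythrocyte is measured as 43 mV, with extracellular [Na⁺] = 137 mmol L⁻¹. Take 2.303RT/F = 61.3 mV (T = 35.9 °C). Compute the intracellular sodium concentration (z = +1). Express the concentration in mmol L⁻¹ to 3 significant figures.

Nernst: E = (61.3/1) · log₁₀([out]/[in]), so log₁₀([out]/[in]) = 43.0 × 1 / 61.3 = 0.7015.
[out]/[in] = 10^(0.7015) = 5.029.
[in] = 137 / 5.029 = 27.24 mmol L⁻¹.

27.2 mmol L⁻¹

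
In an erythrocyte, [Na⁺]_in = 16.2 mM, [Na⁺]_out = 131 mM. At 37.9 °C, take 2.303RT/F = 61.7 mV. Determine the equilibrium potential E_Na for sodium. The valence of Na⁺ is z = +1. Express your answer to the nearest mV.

56 mV

E = (61.7/z) · log₁₀([Na⁺]_out/[Na⁺]_in) with z = +1.
= (61.7/1) · log₁₀(131/16.2) = 61.70 · log₁₀(8.086)
= 61.70 · (0.9078) = 56.01 mV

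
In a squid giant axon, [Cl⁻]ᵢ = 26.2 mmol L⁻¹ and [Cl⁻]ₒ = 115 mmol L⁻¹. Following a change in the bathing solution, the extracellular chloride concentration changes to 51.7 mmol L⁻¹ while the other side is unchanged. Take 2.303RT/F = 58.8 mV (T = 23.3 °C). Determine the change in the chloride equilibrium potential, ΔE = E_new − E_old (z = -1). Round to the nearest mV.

20 mV

E_old = (58.8/-1)·log₁₀(115/26.2) = -37.77 mV
E_new = (58.8/-1)·log₁₀(51.7/26.2) = -17.36 mV
ΔE = -17.36 − (-37.77) = 20.42 mV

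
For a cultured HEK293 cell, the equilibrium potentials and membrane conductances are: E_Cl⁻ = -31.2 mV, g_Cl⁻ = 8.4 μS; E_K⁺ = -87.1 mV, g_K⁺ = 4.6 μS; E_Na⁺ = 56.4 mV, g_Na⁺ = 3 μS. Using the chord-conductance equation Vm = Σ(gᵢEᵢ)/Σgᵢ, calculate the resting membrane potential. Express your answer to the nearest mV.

Σ gᵢEᵢ = 8.4·(-31.2) + 4.6·(-87.1) + 3·(56.4) = -493.54
Σ gᵢ = 8.4 + 4.6 + 3 = 16
Vm = -493.54 / 16 = -30.85 mV

-31 mV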